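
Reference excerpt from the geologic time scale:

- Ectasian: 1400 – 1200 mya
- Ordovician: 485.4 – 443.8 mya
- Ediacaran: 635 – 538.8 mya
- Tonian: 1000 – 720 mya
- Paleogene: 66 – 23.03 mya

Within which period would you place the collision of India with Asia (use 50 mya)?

Paleogene

50 Ma lies between 66 and 23.03 Ma, so it falls in the Paleogene.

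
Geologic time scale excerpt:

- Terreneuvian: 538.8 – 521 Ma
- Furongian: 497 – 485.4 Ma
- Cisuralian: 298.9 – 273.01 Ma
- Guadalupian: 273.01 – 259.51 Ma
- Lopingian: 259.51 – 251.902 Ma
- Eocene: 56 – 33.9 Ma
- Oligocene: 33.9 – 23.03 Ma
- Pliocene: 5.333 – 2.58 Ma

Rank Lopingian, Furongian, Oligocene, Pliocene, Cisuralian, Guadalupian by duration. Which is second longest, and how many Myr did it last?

Guadalupian, 13.5 million years

Start − end for each: Lopingian 259.51 − 251.902 = 7.608; Furongian 497 − 485.4 = 11.6; Oligocene 33.9 − 23.03 = 10.87; Pliocene 5.333 − 2.58 = 2.753; Cisuralian 298.9 − 273.01 = 25.89; Guadalupian 273.01 − 259.51 = 13.5.
Ranking these from longest: Cisuralian > Guadalupian > Furongian > Oligocene > Lopingian > Pliocene.
Position 2 in that ranking is Guadalupian, which lasted 13.5 Myr.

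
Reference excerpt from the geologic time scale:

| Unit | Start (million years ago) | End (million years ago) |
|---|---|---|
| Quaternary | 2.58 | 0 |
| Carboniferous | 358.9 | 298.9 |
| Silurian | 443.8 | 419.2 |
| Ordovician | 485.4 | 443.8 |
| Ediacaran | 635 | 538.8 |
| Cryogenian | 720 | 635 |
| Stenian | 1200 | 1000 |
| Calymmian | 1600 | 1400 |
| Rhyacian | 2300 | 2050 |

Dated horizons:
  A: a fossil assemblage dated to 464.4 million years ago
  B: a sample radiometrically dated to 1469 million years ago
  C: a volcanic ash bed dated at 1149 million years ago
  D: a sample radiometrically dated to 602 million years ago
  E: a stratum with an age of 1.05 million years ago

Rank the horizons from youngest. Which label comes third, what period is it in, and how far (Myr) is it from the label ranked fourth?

Sorted youngest-first by Ma: E (1.05), A (464.4), D (602), C (1149), B (1469).
The third youngest is D at 602 Ma, which lies in 635–538.8 Ma: the Ediacaran.
The fourth youngest is C at 1149 Ma; separation = |602 − 1149| = 547 Myr.

D, in the Ediacaran; 547 million years to C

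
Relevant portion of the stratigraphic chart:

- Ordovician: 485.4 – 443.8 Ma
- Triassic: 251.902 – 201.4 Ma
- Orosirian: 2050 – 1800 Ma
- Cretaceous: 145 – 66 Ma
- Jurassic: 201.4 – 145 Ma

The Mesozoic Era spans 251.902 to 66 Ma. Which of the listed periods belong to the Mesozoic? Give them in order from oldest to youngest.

Triassic, Jurassic, Cretaceous

Periods with both bounds inside 251.902–66 Ma: Triassic (251.902–201.4), Jurassic (201.4–145), Cretaceous (145–66).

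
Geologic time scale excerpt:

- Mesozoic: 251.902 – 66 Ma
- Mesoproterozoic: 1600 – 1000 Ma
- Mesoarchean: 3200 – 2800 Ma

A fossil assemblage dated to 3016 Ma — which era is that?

3016 Ma lies between 3200 and 2800 Ma, so it falls in the Mesoarchean.

Mesoarchean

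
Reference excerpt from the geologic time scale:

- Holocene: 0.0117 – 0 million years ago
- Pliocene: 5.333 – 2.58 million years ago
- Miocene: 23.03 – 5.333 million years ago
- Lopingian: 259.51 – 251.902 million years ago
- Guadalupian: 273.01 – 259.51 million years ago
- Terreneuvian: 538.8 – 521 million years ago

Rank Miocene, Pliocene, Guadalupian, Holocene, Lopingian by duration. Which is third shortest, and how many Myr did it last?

Durations: Miocene 17.697; Pliocene 2.753; Guadalupian 13.5; Holocene 0.0117; Lopingian 7.608 Myr.
Sorted shortest-first: Holocene (0.0117), Pliocene (2.753), Lopingian (7.608), Guadalupian (13.5), Miocene (17.697).
The third shortest is Lopingian at 7.608 Myr.

Lopingian, 7.608 million years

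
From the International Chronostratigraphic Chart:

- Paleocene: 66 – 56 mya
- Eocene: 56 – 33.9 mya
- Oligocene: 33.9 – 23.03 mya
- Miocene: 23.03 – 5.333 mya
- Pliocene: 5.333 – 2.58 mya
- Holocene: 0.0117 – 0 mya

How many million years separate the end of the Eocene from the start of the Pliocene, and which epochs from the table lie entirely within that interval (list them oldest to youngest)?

28.567 million years; Oligocene, Miocene

End of Eocene = 33.9 Ma; start of Pliocene = 5.333 Ma.
Gap = 33.9 − 5.333 = 28.567 Myr.
Epochs wholly inside 33.9–5.333 Ma: Oligocene (33.9–23.03), Miocene (23.03–5.333).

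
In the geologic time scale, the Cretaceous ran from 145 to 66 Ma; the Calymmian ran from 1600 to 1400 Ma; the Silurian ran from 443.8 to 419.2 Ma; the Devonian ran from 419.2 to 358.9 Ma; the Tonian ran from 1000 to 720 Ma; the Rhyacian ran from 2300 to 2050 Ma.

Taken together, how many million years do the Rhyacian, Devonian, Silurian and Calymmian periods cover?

Each duration: Rhyacian = 250; Devonian = 60.3; Silurian = 24.6; Calymmian = 200.
Sum: 250 + 60.3 + 24.6 + 200 = 534.9 Myr.

534.9 million years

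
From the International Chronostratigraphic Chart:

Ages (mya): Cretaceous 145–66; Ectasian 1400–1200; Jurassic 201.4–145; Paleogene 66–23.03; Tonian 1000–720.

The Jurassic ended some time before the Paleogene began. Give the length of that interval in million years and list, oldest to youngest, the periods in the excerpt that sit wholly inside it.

The Jurassic closes at 145 Ma and the Paleogene opens at 66 Ma, so the interval is 145 − 66 = 79 Myr.
A period fits inside if it starts at or after 145 Ma and ends at or before 66 Ma; oldest first that gives Cretaceous.

79 million years; Cretaceous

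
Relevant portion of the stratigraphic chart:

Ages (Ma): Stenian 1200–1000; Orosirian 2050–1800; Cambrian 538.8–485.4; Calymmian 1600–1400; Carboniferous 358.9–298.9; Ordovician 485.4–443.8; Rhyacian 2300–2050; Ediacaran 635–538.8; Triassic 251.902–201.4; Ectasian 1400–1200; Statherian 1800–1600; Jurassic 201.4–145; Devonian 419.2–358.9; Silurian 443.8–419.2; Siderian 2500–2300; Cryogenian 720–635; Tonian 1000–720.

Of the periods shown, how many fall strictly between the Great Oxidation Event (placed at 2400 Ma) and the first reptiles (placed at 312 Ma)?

13

The older date is 2400 Ma and the younger is 312 Ma.
Periods with start < 2400 and end > 312 Ma: Rhyacian (2300–2050), Orosirian (2050–1800), Statherian (1800–1600), Calymmian (1600–1400), Ectasian (1400–1200), Stenian (1200–1000), Tonian (1000–720), Cryogenian (720–635), Ediacaran (635–538.8), Cambrian (538.8–485.4), Ordovician (485.4–443.8), Silurian (443.8–419.2), Devonian (419.2–358.9).
That is 13 complete periods.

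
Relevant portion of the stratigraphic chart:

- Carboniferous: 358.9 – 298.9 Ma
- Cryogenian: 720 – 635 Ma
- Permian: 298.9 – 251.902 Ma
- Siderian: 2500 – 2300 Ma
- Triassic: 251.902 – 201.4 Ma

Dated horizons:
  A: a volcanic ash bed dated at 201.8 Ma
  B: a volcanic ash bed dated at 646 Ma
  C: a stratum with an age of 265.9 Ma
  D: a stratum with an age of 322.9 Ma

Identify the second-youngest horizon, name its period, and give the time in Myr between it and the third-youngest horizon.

Smaller Ma means younger, so youngest first: A 201.8 < C 265.9 < D 322.9 < B 646.
Counting 2 along gives C (265.9 Ma); the excerpt puts that inside the Permian, 298.9–251.902 Ma.
Next in line is D (322.9 Ma), and 322.9 − 265.9 = 57 Myr.

C, in the Permian; 57 million years to D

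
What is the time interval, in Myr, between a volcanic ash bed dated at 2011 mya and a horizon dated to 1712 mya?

299 million years

2011 − 1712 = 299 million years.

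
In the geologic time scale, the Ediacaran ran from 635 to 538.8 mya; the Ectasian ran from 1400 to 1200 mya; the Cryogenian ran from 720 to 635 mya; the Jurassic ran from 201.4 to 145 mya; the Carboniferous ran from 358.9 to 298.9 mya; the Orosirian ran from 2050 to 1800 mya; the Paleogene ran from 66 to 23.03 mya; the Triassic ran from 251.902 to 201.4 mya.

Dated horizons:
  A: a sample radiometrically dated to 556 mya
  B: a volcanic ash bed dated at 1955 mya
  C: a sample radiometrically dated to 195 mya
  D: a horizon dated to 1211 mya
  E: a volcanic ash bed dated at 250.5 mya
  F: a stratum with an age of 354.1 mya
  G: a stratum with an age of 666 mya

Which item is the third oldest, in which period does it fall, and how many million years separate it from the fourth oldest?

Sorted oldest-first by Ma: B (1955), D (1211), G (666), A (556), F (354.1), E (250.5), C (195).
The third oldest is G at 666 Ma, which lies in 720–635 Ma: the Cryogenian.
The fourth oldest is A at 556 Ma; separation = |666 − 556| = 110 Myr.

G, in the Cryogenian; 110 million years to A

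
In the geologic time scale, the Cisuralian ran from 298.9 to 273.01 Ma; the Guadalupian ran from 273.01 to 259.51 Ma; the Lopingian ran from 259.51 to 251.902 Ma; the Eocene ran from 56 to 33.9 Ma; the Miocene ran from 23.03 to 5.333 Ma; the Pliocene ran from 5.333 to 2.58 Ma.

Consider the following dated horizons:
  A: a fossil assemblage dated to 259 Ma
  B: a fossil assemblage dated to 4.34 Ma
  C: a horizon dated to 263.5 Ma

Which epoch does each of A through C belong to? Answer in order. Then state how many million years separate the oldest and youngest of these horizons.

A: 259 Ma lies in 259.51–251.902 Ma, so Lopingian.
B: 4.34 Ma lies in 5.333–2.58 Ma, so Pliocene.
C: 263.5 Ma lies in 273.01–259.51 Ma, so Guadalupian.
Oldest = 263.5 Ma, youngest = 4.34 Ma → span 259.16 Myr.

A — Lopingian; B — Pliocene; C — Guadalupian; span 259.16 million years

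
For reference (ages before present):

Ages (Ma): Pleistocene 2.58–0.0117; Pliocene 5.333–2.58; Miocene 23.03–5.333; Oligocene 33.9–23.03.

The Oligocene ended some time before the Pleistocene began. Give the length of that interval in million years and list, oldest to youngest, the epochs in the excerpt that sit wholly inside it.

20.45 million years; Miocene, Pliocene

The Oligocene closes at 23.03 Ma and the Pleistocene opens at 2.58 Ma, so the interval is 23.03 − 2.58 = 20.45 Myr.
An epoch fits inside if it starts at or after 23.03 Ma and ends at or before 2.58 Ma; oldest first that gives Miocene, Pliocene.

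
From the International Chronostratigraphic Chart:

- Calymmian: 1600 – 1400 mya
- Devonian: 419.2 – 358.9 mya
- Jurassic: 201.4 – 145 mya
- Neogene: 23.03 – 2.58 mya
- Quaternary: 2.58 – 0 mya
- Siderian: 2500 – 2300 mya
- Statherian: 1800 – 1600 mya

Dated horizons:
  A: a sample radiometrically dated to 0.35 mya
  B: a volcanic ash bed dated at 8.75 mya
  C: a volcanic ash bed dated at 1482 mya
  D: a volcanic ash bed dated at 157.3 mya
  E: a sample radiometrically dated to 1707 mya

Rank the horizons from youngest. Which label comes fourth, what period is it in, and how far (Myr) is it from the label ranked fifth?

Sorted youngest-first by Ma: A (0.35), B (8.75), D (157.3), C (1482), E (1707).
The fourth youngest is C at 1482 Ma, which lies in 1600–1400 Ma: the Calymmian.
The fifth youngest is E at 1707 Ma; separation = |1482 − 1707| = 225 Myr.

C, in the Calymmian; 225 million years to E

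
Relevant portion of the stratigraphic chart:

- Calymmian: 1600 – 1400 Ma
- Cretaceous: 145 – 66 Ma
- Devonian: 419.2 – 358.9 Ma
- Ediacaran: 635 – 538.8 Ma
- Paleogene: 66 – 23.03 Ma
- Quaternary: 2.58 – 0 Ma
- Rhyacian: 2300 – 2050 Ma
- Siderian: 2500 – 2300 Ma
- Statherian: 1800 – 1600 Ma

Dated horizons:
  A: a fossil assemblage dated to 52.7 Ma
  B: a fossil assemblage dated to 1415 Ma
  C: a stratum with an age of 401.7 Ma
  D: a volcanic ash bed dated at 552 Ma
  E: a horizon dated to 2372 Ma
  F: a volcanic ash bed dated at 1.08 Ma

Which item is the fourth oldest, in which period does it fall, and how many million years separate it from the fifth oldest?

C, in the Devonian; 349 million years to A

Larger Ma means older, so oldest first: E 2372 > B 1415 > D 552 > C 401.7 > A 52.7 > F 1.08.
Counting 4 along gives C (401.7 Ma); the excerpt puts that inside the Devonian, 419.2–358.9 Ma.
Next in line is A (52.7 Ma), and 401.7 − 52.7 = 349 Myr.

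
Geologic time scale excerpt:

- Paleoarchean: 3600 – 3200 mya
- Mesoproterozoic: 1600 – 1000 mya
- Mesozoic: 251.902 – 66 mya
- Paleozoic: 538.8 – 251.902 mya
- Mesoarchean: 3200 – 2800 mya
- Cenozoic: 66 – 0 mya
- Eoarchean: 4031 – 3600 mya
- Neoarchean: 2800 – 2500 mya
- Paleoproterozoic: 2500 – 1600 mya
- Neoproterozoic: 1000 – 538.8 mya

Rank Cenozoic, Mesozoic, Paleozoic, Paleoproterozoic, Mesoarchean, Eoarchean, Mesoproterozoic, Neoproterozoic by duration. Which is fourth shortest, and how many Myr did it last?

Durations: Cenozoic 66; Mesozoic 185.902; Paleozoic 286.898; Paleoproterozoic 900; Mesoarchean 400; Eoarchean 431; Mesoproterozoic 600; Neoproterozoic 461.2 Myr.
Sorted shortest-first: Cenozoic (66), Mesozoic (185.902), Paleozoic (286.898), Mesoarchean (400), Eoarchean (431), Neoproterozoic (461.2), Mesoproterozoic (600), Paleoproterozoic (900).
The fourth shortest is Mesoarchean at 400 Myr.

Mesoarchean, 400 million years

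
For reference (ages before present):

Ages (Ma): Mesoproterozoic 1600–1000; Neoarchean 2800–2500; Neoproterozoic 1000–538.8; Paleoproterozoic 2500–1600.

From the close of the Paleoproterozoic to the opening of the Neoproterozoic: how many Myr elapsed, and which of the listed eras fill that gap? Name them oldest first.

The Paleoproterozoic closes at 1600 Ma and the Neoproterozoic opens at 1000 Ma, so the interval is 1600 − 1000 = 600 Myr.
An era fits inside if it starts at or after 1600 Ma and ends at or before 1000 Ma; oldest first that gives Mesoproterozoic.

600 million years; Mesoproterozoic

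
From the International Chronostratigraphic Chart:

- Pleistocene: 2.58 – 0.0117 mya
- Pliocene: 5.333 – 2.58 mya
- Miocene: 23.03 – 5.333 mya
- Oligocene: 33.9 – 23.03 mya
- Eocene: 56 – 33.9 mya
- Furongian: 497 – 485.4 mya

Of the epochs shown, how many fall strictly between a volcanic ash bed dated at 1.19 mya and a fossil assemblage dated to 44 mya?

3

The older date is 44 Ma and the younger is 1.19 Ma.
Epochs with start < 44 and end > 1.19 Ma: Oligocene (33.9–23.03), Miocene (23.03–5.333), Pliocene (5.333–2.58).
That is 3 complete epochs.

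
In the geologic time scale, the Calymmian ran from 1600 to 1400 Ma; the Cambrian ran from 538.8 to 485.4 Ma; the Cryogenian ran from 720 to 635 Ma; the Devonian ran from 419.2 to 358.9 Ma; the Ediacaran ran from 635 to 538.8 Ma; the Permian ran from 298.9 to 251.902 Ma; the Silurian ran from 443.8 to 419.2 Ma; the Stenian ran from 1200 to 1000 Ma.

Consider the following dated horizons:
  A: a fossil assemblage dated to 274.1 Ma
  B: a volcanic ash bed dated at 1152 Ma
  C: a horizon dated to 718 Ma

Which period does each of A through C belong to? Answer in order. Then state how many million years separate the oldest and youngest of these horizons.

A — Permian; B — Stenian; C — Cryogenian; span 877.9 million years

A: 274.1 Ma lies in 298.9–251.902 Ma, so Permian.
B: 1152 Ma lies in 1200–1000 Ma, so Stenian.
C: 718 Ma lies in 720–635 Ma, so Cryogenian.
Oldest = 1152 Ma, youngest = 274.1 Ma → span 877.9 Myr.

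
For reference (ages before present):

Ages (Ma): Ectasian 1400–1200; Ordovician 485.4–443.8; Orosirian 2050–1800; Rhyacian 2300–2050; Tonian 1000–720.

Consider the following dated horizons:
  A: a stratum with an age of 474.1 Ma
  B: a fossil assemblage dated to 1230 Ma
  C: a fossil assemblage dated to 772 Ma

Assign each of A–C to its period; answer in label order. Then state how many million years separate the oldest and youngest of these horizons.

Match each age against the start–end ranges in the excerpt: A = 474.1 Ma → Ordovician (485.4–443.8); B = 1230 Ma → Ectasian (1400–1200); C = 772 Ma → Tonian (1000–720).
The largest age is 1230 Ma and the smallest is 474.1 Ma; their difference is 755.9 Myr.

A — Ordovician; B — Ectasian; C — Tonian; span 755.9 million years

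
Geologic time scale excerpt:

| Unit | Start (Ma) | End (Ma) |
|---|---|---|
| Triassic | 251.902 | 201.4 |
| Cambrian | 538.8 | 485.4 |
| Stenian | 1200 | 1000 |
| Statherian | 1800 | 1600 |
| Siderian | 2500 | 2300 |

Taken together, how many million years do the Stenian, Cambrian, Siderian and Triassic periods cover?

503.902 million years

Duration is start − end for each: (1200 − 1000) + (538.8 − 485.4) + (2500 − 2300) + (251.902 − 201.4).
That is 200 + 53.4 + 200 + 50.502, which totals 503.902 million years.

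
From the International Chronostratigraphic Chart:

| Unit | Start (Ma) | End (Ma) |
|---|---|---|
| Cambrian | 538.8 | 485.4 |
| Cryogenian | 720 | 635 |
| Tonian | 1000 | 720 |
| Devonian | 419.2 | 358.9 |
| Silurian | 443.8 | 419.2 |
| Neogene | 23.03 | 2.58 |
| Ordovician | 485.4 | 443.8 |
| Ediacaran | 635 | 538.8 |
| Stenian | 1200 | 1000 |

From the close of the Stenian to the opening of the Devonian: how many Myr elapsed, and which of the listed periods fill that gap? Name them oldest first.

580.8 million years; Tonian, Cryogenian, Ediacaran, Cambrian, Ordovician, Silurian

End of Stenian = 1000 Ma; start of Devonian = 419.2 Ma.
Gap = 1000 − 419.2 = 580.8 Myr.
Periods wholly inside 1000–419.2 Ma: Tonian (1000–720), Cryogenian (720–635), Ediacaran (635–538.8), Cambrian (538.8–485.4), Ordovician (485.4–443.8), Silurian (443.8–419.2).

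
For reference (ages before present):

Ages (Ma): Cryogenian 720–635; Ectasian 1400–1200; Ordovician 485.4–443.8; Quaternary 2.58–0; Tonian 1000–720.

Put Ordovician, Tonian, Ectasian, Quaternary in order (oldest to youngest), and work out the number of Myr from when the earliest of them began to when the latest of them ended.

Start ages (Ma): Ectasian 1400, Tonian 1000, Ordovician 485.4, Quaternary 2.58.
Ordered oldest to youngest: Ectasian, Tonian, Ordovician, Quaternary.
Span = 1400 − 0 = 1400 Myr.

Ectasian → Tonian → Ordovician → Quaternary; total span 1400 Myr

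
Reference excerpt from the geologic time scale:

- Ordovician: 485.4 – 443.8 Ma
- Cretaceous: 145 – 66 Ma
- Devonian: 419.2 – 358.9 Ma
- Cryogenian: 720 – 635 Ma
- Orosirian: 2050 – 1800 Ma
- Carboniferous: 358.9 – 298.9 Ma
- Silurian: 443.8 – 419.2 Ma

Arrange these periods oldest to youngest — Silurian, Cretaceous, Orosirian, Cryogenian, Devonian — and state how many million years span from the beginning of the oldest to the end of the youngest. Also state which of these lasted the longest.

Orosirian, Cryogenian, Silurian, Devonian, Cretaceous; total span 1984 Myr; longest is Orosirian

Start ages (Ma): Orosirian 2050, Cryogenian 720, Silurian 443.8, Devonian 419.2, Cretaceous 145.
Ordered oldest to youngest: Orosirian, Cryogenian, Silurian, Devonian, Cretaceous.
Span = 2050 − 66 = 1984 Myr.
Durations: Orosirian 250, Cryogenian 85, Cretaceous 79, Silurian 24.6, Devonian 60.3 → longest is Orosirian (250 Myr).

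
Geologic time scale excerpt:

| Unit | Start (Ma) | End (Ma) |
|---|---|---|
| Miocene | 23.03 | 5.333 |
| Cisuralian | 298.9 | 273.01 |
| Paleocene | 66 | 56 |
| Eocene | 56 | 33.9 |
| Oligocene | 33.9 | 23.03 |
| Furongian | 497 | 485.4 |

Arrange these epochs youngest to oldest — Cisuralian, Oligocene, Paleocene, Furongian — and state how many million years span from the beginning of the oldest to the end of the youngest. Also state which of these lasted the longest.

Oligocene → Paleocene → Cisuralian → Furongian; total span 473.97 Myr; longest is Cisuralian

From the excerpt: Cisuralian 298.9–273.01; Oligocene 33.9–23.03; Paleocene 66–56; Furongian 497–485.4 (Ma).
Larger Ma is earlier, so the oldest is Furongian and the youngest is Oligocene; youngest to oldest: Oligocene, Paleocene, Cisuralian, Furongian.
Oldest start 497 minus youngest end 23.03 gives 473.97 Myr overall.
Individual lengths (start − end): Oligocene 10.87; Cisuralian 25.89; Paleocene 10; Furongian 11.6. The largest is Cisuralian at 25.89 Myr.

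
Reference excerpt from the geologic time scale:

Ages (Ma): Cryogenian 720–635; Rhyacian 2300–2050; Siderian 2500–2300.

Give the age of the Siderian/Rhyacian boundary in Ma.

2300 Ma

The Siderian ends and the Rhyacian begins at 2300 Ma.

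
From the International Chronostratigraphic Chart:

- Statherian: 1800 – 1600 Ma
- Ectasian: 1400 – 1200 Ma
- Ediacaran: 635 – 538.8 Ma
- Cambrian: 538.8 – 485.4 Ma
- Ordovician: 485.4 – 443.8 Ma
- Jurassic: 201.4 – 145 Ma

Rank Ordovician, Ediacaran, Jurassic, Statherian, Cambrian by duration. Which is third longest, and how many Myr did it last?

Start − end for each: Ordovician 485.4 − 443.8 = 41.6; Ediacaran 635 − 538.8 = 96.2; Jurassic 201.4 − 145 = 56.4; Statherian 1800 − 1600 = 200; Cambrian 538.8 − 485.4 = 53.4.
Ranking these from longest: Statherian > Ediacaran > Jurassic > Cambrian > Ordovician.
Position 3 in that ranking is Jurassic, which lasted 56.4 Myr.

Jurassic, 56.4 million years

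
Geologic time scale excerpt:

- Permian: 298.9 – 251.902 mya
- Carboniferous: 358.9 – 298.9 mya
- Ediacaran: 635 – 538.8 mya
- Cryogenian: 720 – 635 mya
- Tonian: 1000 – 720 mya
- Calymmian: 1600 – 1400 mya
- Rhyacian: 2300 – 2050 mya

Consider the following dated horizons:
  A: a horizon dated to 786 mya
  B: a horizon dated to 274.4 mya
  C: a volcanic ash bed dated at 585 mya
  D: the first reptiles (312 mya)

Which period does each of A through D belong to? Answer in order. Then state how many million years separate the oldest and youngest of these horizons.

Match each age against the start–end ranges in the excerpt: A = 786 Ma → Tonian (1000–720); B = 274.4 Ma → Permian (298.9–251.902); C = 585 Ma → Ediacaran (635–538.8); D = 312 Ma → Carboniferous (358.9–298.9).
The largest age is 786 Ma and the smallest is 274.4 Ma; their difference is 511.6 Myr.

A — Tonian; B — Permian; C — Ediacaran; D — Carboniferous; span 511.6 million years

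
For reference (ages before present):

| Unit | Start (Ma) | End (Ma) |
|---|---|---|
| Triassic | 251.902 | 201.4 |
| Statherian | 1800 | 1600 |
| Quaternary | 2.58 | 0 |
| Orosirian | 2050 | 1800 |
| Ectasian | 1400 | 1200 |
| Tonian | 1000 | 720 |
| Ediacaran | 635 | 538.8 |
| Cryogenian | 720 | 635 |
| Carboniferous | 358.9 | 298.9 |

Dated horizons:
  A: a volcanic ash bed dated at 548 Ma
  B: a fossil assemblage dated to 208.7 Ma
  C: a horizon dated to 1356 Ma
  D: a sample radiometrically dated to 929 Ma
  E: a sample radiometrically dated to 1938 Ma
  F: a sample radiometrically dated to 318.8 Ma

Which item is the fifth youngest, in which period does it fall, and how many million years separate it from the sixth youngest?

Sorted youngest-first by Ma: B (208.7), F (318.8), A (548), D (929), C (1356), E (1938).
The fifth youngest is C at 1356 Ma, which lies in 1400–1200 Ma: the Ectasian.
The sixth youngest is E at 1938 Ma; separation = |1356 − 1938| = 582 Myr.

C, in the Ectasian; 582 million years to E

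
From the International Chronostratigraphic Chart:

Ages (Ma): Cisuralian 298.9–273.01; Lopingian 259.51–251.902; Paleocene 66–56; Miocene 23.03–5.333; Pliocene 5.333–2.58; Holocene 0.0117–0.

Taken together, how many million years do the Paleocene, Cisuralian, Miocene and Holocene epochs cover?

53.5987 million years

Each duration: Paleocene = 10; Cisuralian = 25.89; Miocene = 17.697; Holocene = 0.0117.
Sum: 10 + 25.89 + 17.697 + 0.0117 = 53.5987 Myr.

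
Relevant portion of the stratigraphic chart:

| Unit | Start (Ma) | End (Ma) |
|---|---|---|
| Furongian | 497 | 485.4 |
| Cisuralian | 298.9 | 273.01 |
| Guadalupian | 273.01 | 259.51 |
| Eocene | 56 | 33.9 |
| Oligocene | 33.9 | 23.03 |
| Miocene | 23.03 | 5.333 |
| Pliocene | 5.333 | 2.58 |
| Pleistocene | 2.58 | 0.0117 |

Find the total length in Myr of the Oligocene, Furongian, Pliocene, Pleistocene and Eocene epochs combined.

Each duration: Oligocene = 10.87; Furongian = 11.6; Pliocene = 2.753; Pleistocene = 2.5683; Eocene = 22.1.
Sum: 10.87 + 11.6 + 2.753 + 2.5683 + 22.1 = 49.8913 Myr.

49.8913 million years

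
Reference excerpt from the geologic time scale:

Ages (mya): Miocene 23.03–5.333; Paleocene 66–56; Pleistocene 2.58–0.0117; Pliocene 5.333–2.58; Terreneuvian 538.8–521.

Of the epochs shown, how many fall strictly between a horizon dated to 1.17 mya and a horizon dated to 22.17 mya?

1

22.17 Ma sits inside the Miocene (23.03–5.333) and 1.17 Ma inside the Pleistocene (2.58–0.0117); neither of those is wholly between the two dates.
The listed epochs lying completely between them are Pliocene — 1 in all.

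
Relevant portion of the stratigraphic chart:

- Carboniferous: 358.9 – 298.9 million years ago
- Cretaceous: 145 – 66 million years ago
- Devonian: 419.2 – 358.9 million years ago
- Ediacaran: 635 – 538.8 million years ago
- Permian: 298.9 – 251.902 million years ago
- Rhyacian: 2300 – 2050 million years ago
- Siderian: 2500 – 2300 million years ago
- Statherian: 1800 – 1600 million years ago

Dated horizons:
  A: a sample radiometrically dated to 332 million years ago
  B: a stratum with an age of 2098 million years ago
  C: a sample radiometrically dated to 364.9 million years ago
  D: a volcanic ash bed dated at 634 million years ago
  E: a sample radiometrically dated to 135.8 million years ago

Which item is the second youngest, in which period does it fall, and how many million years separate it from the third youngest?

Sorted youngest-first by Ma: E (135.8), A (332), C (364.9), D (634), B (2098).
The second youngest is A at 332 Ma, which lies in 358.9–298.9 Ma: the Carboniferous.
The third youngest is C at 364.9 Ma; separation = |332 − 364.9| = 32.9 Myr.

A, in the Carboniferous; 32.9 million years to C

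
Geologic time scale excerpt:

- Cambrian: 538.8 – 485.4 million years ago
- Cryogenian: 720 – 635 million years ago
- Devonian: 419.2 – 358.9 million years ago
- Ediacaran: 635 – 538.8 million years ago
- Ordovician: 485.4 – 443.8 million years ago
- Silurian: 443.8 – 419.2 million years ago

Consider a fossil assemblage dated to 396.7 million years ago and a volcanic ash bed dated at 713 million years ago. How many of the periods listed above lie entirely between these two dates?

The older date is 713 Ma and the younger is 396.7 Ma.
Periods with start < 713 and end > 396.7 Ma: Ediacaran (635–538.8), Cambrian (538.8–485.4), Ordovician (485.4–443.8), Silurian (443.8–419.2).
That is 4 complete periods.

4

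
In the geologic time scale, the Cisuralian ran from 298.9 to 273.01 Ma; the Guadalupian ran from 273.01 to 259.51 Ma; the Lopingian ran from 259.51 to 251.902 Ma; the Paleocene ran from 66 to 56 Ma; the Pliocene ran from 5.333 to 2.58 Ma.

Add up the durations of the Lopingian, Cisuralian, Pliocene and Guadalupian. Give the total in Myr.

49.751 million years

Each duration: Lopingian = 7.608; Cisuralian = 25.89; Pliocene = 2.753; Guadalupian = 13.5.
Sum: 7.608 + 25.89 + 2.753 + 13.5 = 49.751 Myr.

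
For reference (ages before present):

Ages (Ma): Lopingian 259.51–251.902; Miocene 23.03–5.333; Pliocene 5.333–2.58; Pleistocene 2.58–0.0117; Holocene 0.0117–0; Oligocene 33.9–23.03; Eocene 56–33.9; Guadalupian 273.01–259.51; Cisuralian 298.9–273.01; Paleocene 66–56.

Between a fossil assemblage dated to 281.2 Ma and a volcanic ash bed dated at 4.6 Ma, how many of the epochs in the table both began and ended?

The older date is 281.2 Ma and the younger is 4.6 Ma.
Epochs with start < 281.2 and end > 4.6 Ma: Guadalupian (273.01–259.51), Lopingian (259.51–251.902), Paleocene (66–56), Eocene (56–33.9), Oligocene (33.9–23.03), Miocene (23.03–5.333).
That is 6 complete epochs.

6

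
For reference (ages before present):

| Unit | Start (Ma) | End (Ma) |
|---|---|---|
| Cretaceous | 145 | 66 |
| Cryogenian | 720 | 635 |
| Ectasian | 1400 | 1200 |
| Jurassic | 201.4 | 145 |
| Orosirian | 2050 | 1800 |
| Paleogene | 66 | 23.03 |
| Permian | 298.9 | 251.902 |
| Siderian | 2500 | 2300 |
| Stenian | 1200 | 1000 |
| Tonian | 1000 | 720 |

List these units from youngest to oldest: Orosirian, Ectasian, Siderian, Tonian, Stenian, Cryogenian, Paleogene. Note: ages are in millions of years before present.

Paleogene, then Cryogenian, then Tonian, then Stenian, then Ectasian, then Orosirian, then Siderian

Read off each span (Ma): Orosirian 2050–1800; Ectasian 1400–1200; Siderian 2500–2300; Tonian 1000–720; Stenian 1200–1000; Cryogenian 720–635; Paleogene 66–23.03.
Larger Ma is older, so oldest→youngest is Siderian, Orosirian, Ectasian, Stenian, Tonian, Cryogenian, Paleogene; reverse it for youngest→oldest.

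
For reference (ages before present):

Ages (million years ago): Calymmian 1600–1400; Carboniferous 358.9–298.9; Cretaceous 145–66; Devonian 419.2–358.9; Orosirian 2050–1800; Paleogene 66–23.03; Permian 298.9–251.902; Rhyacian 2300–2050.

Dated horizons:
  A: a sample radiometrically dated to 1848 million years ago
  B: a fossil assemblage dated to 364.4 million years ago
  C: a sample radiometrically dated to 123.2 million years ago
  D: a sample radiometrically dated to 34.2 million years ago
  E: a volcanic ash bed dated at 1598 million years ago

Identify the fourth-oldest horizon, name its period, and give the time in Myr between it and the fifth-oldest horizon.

C, in the Cretaceous; 89 million years to D

Sorted oldest-first by Ma: A (1848), E (1598), B (364.4), C (123.2), D (34.2).
The fourth oldest is C at 123.2 Ma, which lies in 145–66 Ma: the Cretaceous.
The fifth oldest is D at 34.2 Ma; separation = |123.2 − 34.2| = 89 Myr.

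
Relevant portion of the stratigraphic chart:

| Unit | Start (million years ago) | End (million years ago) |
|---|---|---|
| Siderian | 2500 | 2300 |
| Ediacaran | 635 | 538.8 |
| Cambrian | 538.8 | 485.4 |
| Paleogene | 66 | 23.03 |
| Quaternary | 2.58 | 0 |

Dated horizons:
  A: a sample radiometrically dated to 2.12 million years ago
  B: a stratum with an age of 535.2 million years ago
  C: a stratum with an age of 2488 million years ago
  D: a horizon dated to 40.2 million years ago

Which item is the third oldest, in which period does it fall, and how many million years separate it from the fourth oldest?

Larger Ma means older, so oldest first: C 2488 > B 535.2 > D 40.2 > A 2.12.
Counting 3 along gives D (40.2 Ma); the excerpt puts that inside the Paleogene, 66–23.03 Ma.
Next in line is A (2.12 Ma), and 40.2 − 2.12 = 38.08 Myr.

D, in the Paleogene; 38.08 million years to A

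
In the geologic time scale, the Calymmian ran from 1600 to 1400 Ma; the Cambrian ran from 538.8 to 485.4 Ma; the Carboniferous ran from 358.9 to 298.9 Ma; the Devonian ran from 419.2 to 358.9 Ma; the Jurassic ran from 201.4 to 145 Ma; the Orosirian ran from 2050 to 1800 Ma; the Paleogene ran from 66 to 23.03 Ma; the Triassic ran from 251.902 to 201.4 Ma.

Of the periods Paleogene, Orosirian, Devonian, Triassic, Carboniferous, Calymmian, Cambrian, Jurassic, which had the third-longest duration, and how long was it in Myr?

Devonian, 60.3 million years

Start − end for each: Paleogene 66 − 23.03 = 42.97; Orosirian 2050 − 1800 = 250; Devonian 419.2 − 358.9 = 60.3; Triassic 251.902 − 201.4 = 50.502; Carboniferous 358.9 − 298.9 = 60; Calymmian 1600 − 1400 = 200; Cambrian 538.8 − 485.4 = 53.4; Jurassic 201.4 − 145 = 56.4.
Ranking these from longest: Orosirian > Calymmian > Devonian > Carboniferous > Jurassic > Cambrian > Triassic > Paleogene.
Position 3 in that ranking is Devonian, which lasted 60.3 Myr.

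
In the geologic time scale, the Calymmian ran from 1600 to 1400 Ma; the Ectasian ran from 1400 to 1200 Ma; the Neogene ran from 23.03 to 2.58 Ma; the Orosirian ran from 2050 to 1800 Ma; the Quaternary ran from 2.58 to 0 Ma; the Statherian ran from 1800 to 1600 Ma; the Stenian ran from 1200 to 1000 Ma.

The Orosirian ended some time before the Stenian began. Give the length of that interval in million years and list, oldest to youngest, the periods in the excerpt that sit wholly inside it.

600 million years; Statherian, Calymmian, Ectasian

End of Orosirian = 1800 Ma; start of Stenian = 1200 Ma.
Gap = 1800 − 1200 = 600 Myr.
Periods wholly inside 1800–1200 Ma: Statherian (1800–1600), Calymmian (1600–1400), Ectasian (1400–1200).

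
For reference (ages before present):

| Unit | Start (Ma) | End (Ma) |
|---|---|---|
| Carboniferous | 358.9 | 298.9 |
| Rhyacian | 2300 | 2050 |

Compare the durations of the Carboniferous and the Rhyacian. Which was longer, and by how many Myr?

Carboniferous: 358.9 − 298.9 = 60 Myr.
Rhyacian: 2300 − 2050 = 250 Myr.
Difference: 250 − 60 = 190 Myr, so the Rhyacian was longer.

Rhyacian, by 190 million years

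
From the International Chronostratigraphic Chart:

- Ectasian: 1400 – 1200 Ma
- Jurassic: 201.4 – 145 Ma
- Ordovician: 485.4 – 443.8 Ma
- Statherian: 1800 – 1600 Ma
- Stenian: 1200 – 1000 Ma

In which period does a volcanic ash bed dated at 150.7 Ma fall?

Jurassic

150.7 Ma lies between 201.4 and 145 Ma, so it falls in the Jurassic.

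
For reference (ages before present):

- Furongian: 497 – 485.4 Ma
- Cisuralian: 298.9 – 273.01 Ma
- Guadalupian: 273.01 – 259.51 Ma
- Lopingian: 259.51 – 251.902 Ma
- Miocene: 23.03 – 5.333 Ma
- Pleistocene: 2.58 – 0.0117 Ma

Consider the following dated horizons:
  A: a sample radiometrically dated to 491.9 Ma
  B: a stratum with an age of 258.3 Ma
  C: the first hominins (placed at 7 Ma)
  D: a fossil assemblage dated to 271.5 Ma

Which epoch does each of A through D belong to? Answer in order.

Match each age against the start–end ranges in the excerpt: A = 491.9 Ma → Furongian (497–485.4); B = 258.3 Ma → Lopingian (259.51–251.902); C = 7 Ma → Miocene (23.03–5.333); D = 271.5 Ma → Guadalupian (273.01–259.51).

A — Furongian; B — Lopingian; C — Miocene; D — Guadalupian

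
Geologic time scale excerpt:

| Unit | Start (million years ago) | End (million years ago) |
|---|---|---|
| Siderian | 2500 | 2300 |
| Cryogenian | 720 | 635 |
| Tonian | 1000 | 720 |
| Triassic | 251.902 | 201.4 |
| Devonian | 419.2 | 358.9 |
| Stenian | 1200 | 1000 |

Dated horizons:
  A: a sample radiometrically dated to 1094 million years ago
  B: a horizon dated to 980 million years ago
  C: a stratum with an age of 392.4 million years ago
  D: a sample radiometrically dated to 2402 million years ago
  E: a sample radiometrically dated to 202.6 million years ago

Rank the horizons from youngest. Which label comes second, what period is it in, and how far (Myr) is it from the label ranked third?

C, in the Devonian; 587.6 million years to B

Sorted youngest-first by Ma: E (202.6), C (392.4), B (980), A (1094), D (2402).
The second youngest is C at 392.4 Ma, which lies in 419.2–358.9 Ma: the Devonian.
The third youngest is B at 980 Ma; separation = |392.4 − 980| = 587.6 Myr.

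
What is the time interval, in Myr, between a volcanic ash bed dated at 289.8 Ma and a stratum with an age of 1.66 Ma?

288.14 million years

289.8 − 1.66 = 288.14 million years.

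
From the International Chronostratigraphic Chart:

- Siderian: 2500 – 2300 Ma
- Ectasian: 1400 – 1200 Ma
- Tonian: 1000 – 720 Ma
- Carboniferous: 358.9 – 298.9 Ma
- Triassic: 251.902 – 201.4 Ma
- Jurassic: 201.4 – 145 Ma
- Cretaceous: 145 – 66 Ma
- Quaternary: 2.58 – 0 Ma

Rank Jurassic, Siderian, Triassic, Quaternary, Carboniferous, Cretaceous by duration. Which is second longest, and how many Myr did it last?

Cretaceous, 79 million years

Durations: Jurassic 56.4; Siderian 200; Triassic 50.502; Quaternary 2.58; Carboniferous 60; Cretaceous 79 Myr.
Sorted longest-first: Siderian (200), Cretaceous (79), Carboniferous (60), Jurassic (56.4), Triassic (50.502), Quaternary (2.58).
The second longest is Cretaceous at 79 Myr.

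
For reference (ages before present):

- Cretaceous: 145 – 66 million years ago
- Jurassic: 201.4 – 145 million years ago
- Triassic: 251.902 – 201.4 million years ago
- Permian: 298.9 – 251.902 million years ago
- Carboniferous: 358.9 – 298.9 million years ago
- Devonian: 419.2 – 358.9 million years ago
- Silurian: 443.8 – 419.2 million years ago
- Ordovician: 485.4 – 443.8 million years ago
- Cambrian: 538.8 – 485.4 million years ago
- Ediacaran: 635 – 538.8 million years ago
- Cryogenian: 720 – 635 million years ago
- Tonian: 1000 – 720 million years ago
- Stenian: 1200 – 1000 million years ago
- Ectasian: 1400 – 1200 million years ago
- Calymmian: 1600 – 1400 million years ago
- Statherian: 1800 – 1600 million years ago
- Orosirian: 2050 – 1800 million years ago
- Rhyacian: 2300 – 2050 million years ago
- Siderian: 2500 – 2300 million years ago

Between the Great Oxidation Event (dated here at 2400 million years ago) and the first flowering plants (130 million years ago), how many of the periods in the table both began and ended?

17

The older date is 2400 Ma and the younger is 130 Ma.
Periods with start < 2400 and end > 130 Ma: Rhyacian (2300–2050), Orosirian (2050–1800), Statherian (1800–1600), Calymmian (1600–1400), Ectasian (1400–1200), Stenian (1200–1000), Tonian (1000–720), Cryogenian (720–635), Ediacaran (635–538.8), Cambrian (538.8–485.4), Ordovician (485.4–443.8), Silurian (443.8–419.2), Devonian (419.2–358.9), Carboniferous (358.9–298.9), Permian (298.9–251.902), Triassic (251.902–201.4), Jurassic (201.4–145).
That is 17 complete periods.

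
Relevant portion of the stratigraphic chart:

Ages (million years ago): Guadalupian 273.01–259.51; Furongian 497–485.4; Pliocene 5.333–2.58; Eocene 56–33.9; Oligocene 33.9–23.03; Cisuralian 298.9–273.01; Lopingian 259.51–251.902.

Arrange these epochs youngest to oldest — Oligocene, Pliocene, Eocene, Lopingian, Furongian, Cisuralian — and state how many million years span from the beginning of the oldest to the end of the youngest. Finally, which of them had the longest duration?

Pliocene → Oligocene → Eocene → Lopingian → Cisuralian → Furongian; total span 494.42 Myr; longest is Cisuralian

From the excerpt: Oligocene 33.9–23.03; Pliocene 5.333–2.58; Eocene 56–33.9; Lopingian 259.51–251.902; Furongian 497–485.4; Cisuralian 298.9–273.01 (Ma).
Larger Ma is earlier, so the oldest is Furongian and the youngest is Pliocene; youngest to oldest: Pliocene, Oligocene, Eocene, Lopingian, Cisuralian, Furongian.
Oldest start 497 minus youngest end 2.58 gives 494.42 Myr overall.
Individual lengths (start − end): Lopingian 7.608; Pliocene 2.753; Eocene 22.1; Oligocene 10.87; Cisuralian 25.89; Furongian 11.6. The largest is Cisuralian at 25.89 Myr.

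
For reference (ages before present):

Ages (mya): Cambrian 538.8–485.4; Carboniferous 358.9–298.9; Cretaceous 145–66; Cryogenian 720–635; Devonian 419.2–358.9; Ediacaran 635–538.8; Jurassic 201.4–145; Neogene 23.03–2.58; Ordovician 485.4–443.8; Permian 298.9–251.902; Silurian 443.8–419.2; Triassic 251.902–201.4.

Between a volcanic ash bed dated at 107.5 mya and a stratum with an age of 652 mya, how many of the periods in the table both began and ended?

652 Ma sits inside the Cryogenian (720–635) and 107.5 Ma inside the Cretaceous (145–66); neither of those is wholly between the two dates.
The listed periods lying completely between them are Ediacaran, Cambrian, Ordovician, Silurian, Devonian, Carboniferous, Permian, Triassic, Jurassic — 9 in all.

9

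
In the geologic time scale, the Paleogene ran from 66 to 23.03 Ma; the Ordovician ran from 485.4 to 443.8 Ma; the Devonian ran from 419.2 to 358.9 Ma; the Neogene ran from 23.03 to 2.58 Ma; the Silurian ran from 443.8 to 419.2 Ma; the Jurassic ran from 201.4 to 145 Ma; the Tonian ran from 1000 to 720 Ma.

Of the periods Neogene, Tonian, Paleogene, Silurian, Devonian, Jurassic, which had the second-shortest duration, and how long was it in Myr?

Durations: Neogene 20.45; Tonian 280; Paleogene 42.97; Silurian 24.6; Devonian 60.3; Jurassic 56.4 Myr.
Sorted shortest-first: Neogene (20.45), Silurian (24.6), Paleogene (42.97), Jurassic (56.4), Devonian (60.3), Tonian (280).
The second shortest is Silurian at 24.6 Myr.

Silurian, 24.6 million years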